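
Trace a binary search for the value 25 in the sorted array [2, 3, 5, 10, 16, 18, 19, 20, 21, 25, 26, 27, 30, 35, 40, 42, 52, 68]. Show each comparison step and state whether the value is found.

Binary search for 25 in [2, 3, 5, 10, 16, 18, 19, 20, 21, 25, 26, 27, 30, 35, 40, 42, 52, 68]:

lo=0, hi=17, mid=8, arr[mid]=21 -> 21 < 25, search right half
lo=9, hi=17, mid=13, arr[mid]=35 -> 35 > 25, search left half
lo=9, hi=12, mid=10, arr[mid]=26 -> 26 > 25, search left half
lo=9, hi=9, mid=9, arr[mid]=25 -> Found target at index 9!

Binary search finds 25 at index 9 after 4 comparisons. The search repeatedly halves the search space by comparing with the middle element.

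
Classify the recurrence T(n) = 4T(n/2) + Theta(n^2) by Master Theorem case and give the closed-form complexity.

Master Theorem for T(n) = 4T(n/2) + O(n^2):

a = 4, b = 2, c = 2
log_b(a) = log_2(4) = 2.0000

Case 2: c = 2 = log_2(4) = 2.0000
T(n) = O(n^2 log n) = O(n^2 log n)

For T(n) = 4T(n/2) + O(n^2): log_2(4) = 2.0000. This is Case 2 of the Master Theorem (c = log_b(a), equal work at all levels), giving O(n^2 log n).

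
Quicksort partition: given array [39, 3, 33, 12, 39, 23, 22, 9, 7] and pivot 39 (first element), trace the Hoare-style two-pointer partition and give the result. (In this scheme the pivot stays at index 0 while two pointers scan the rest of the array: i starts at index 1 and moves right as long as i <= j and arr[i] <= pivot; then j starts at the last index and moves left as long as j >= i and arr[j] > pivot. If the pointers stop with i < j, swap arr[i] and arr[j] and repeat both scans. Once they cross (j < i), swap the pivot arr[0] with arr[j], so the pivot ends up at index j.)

Hoare-style two-pointer partition with pivot = 39:

Initial array: [39, 3, 33, 12, 39, 23, 22, 9, 7]

Pointers start at i = 1, j = 8.
i ends at 9, j ends at 8: the pointers have crossed (j < i), so scanning stops.

Swap pivot arr[0] with arr[8] to place pivot at position 8: [7, 3, 33, 12, 39, 23, 22, 9, 39]
Pivot position: 8

After partitioning with pivot 39, the array becomes [7, 3, 33, 12, 39, 23, 22, 9, 39]. The pivot is placed at index 8. All elements to the left of the pivot are <= 39, and all elements to the right are > 39.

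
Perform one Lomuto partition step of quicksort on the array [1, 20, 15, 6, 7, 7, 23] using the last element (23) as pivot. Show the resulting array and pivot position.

Lomuto partition with pivot = 23:

Initial array: [1, 20, 15, 6, 7, 7, 23]

arr[0]=1 <= 23: swap with position 0, array becomes [1, 20, 15, 6, 7, 7, 23]
arr[1]=20 <= 23: swap with position 1, array becomes [1, 20, 15, 6, 7, 7, 23]
arr[2]=15 <= 23: swap with position 2, array becomes [1, 20, 15, 6, 7, 7, 23]
arr[3]=6 <= 23: swap with position 3, array becomes [1, 20, 15, 6, 7, 7, 23]
arr[4]=7 <= 23: swap with position 4, array becomes [1, 20, 15, 6, 7, 7, 23]
arr[5]=7 <= 23: swap with position 5, array becomes [1, 20, 15, 6, 7, 7, 23]

Place pivot at position 6: [1, 20, 15, 6, 7, 7, 23]
Pivot position: 6

After partitioning with pivot 23, the array becomes [1, 20, 15, 6, 7, 7, 23]. The pivot is placed at index 6. All elements to the left of the pivot are <= 23, and all elements to the right are > 23.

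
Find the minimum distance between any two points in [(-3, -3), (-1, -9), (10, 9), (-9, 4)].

Computing all pairwise distances among 4 points:

d((-3, -3), (-1, -9)) = 6.3246 <-- minimum
d((-3, -3), (10, 9)) = 17.6918
d((-3, -3), (-9, 4)) = 9.2195
d((-1, -9), (10, 9)) = 21.095
d((-1, -9), (-9, 4)) = 15.2643
d((10, 9), (-9, 4)) = 19.6469

Closest pair: (-3, -3) and (-1, -9) with distance 6.3246

The closest pair is (-3, -3) and (-1, -9) with Euclidean distance 6.3246. For 4 points, brute-force pairwise comparison is shown above. For large n, the divide-and-conquer algorithm (sort by x, recurse on halves, check the dividing strip) achieves O(n log n).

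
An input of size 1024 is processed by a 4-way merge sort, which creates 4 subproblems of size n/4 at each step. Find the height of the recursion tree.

For divide and conquer with division factor 4:

Problem sizes at each level:
Level 0: 1024
Level 1: 256
Level 2: 64
Level 3: 16
Level 4: 4
Level 5: 1

The root is level 0 and the size-1 base case is level 5 (the tree spans levels 0 through 5, i.e. 6 levels counting the root), so the depth is the number of divisions: log_4(1024) = 5

The recursion tree depth is log_4(1024) = 5. At each level, the problem size is divided by 4, so it takes 5 divisions to reduce to a base case of size 1. The algorithm makes 4 recursive calls at each level.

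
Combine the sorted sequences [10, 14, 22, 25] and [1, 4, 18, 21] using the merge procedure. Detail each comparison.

Merging process:

Compare 10 vs 1: take 1 from right. Merged: [1]
Compare 10 vs 4: take 4 from right. Merged: [1, 4]
Compare 10 vs 18: take 10 from left. Merged: [1, 4, 10]
Compare 14 vs 18: take 14 from left. Merged: [1, 4, 10, 14]
Compare 22 vs 18: take 18 from right. Merged: [1, 4, 10, 14, 18]
Compare 22 vs 21: take 21 from right. Merged: [1, 4, 10, 14, 18, 21]
Append remaining from left: [22, 25]. Merged: [1, 4, 10, 14, 18, 21, 22, 25]

Final merged array: [1, 4, 10, 14, 18, 21, 22, 25]
Total comparisons: 6

The merged array is [1, 4, 10, 14, 18, 21, 22, 25], requiring 6 comparisons. The merge step runs in O(n) time where n is the total number of elements.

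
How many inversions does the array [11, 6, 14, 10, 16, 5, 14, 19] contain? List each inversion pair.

Finding inversions in [11, 6, 14, 10, 16, 5, 14, 19]:

(0, 1): arr[0]=11 > arr[1]=6
(0, 3): arr[0]=11 > arr[3]=10
(0, 5): arr[0]=11 > arr[5]=5
(1, 5): arr[1]=6 > arr[5]=5
(2, 3): arr[2]=14 > arr[3]=10
(2, 5): arr[2]=14 > arr[5]=5
(3, 5): arr[3]=10 > arr[5]=5
(4, 5): arr[4]=16 > arr[5]=5
(4, 6): arr[4]=16 > arr[6]=14

Total inversions: 9

The array has 9 inversion(s): (0,1), (0,3), (0,5), (1,5), (2,3), (2,5), (3,5), (4,5), (4,6). Each pair (i,j) satisfies i < j and arr[i] > arr[j].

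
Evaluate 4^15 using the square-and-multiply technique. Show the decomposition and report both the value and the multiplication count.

Computing 4^15 by squaring (build up from 4^1; each line after the first costs one multiplication):

4^1 = 4
4^2 = (4^1)^2 = 4^2 = 16
4^3 = 4 * 4^2 = 4 * 16 = 64
4^6 = (4^3)^2 = 64^2 = 4096
4^7 = 4 * 4^6 = 4 * 4096 = 16384
4^14 = (4^7)^2 = 16384^2 = 268435456
4^15 = 4 * 4^14 = 4 * 268435456 = 1073741824

Result: 1073741824
Multiplications needed: 6 (6 lines after 4^1)

4^15 = 1073741824. Using exponentiation by squaring, this requires 6 multiplications. The key idea: if the exponent is even, square the half-power; if odd, multiply by the base once.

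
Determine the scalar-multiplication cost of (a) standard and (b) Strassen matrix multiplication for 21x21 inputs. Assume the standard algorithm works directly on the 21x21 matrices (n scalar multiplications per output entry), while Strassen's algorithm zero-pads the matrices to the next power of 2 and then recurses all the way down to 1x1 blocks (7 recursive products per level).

Matrix multiplication for 21x21 matrices:

Strassen's algorithm requires power-of-2 dimensions. Pad 21x21 to 32x32 (next power of 2).

Standard algorithm: 21^3 = 9261 multiplications
Strassen's algorithm: 7^(log2(32)) = 7^5 = 16807 multiplications
Difference: 9261 - 16807 = -7546 (Strassen uses MORE here due to padding overhead — for small or just-over-power-of-2 n, padding can outweigh the per-level savings)

Standard: 9261 multiplications (21^3). Strassen: 16807 multiplications (7^5, after padding to 32x32). Strassen reduces 8 recursive multiplications to 7 at each level.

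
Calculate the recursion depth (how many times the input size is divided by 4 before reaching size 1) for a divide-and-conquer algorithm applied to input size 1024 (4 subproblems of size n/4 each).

For divide and conquer with division factor 4:

Problem sizes at each level:
Level 0: 1024
Level 1: 256
Level 2: 64
Level 3: 16
Level 4: 4
Level 5: 1

The root is level 0 and the size-1 base case is level 5 (the tree spans levels 0 through 5, i.e. 6 levels counting the root), so the depth is the number of divisions: log_4(1024) = 5

The recursion tree depth is log_4(1024) = 5. At each level, the problem size is divided by 4, so it takes 5 divisions to reduce to a base case of size 1. The algorithm makes 4 recursive calls at each level.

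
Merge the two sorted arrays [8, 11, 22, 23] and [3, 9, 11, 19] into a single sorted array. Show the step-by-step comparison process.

Merging process:

Compare 8 vs 3: take 3 from right. Merged: [3]
Compare 8 vs 9: take 8 from left. Merged: [3, 8]
Compare 11 vs 9: take 9 from right. Merged: [3, 8, 9]
Compare 11 vs 11: take 11 from left. Merged: [3, 8, 9, 11]
Compare 22 vs 11: take 11 from right. Merged: [3, 8, 9, 11, 11]
Compare 22 vs 19: take 19 from right. Merged: [3, 8, 9, 11, 11, 19]
Append remaining from left: [22, 23]. Merged: [3, 8, 9, 11, 11, 19, 22, 23]

Final merged array: [3, 8, 9, 11, 11, 19, 22, 23]
Total comparisons: 6

The merged array is [3, 8, 9, 11, 11, 19, 22, 23], requiring 6 comparisons. The merge step runs in O(n) time where n is the total number of elements.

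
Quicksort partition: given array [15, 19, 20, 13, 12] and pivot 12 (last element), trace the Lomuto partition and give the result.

Lomuto partition with pivot = 12:

Initial array: [15, 19, 20, 13, 12]

arr[0]=15 > 12: no swap
arr[1]=19 > 12: no swap
arr[2]=20 > 12: no swap
arr[3]=13 > 12: no swap

Place pivot at position 0: [12, 19, 20, 13, 15]
Pivot position: 0

After partitioning with pivot 12, the array becomes [12, 19, 20, 13, 15]. The pivot is placed at index 0. All elements to the left of the pivot are <= 12, and all elements to the right are > 12.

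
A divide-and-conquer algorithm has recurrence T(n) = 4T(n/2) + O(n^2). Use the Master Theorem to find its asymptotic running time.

Master Theorem for T(n) = 4T(n/2) + O(n^2):

a = 4, b = 2, c = 2
log_b(a) = log_2(4) = 2.0000

Case 2: c = 2 = log_2(4) = 2.0000
T(n) = O(n^2 log n) = O(n^2 log n)

For T(n) = 4T(n/2) + O(n^2): log_2(4) = 2.0000. This is Case 2 of the Master Theorem (c = log_b(a), equal work at all levels), giving O(n^2 log n).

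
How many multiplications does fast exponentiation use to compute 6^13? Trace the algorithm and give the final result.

Computing 6^13 by squaring (build up from 6^1; each line after the first costs one multiplication):

6^1 = 6
6^2 = (6^1)^2 = 6^2 = 36
6^3 = 6 * 6^2 = 6 * 36 = 216
6^6 = (6^3)^2 = 216^2 = 46656
6^12 = (6^6)^2 = 46656^2 = 2176782336
6^13 = 6 * 6^12 = 6 * 2176782336 = 13060694016

Result: 13060694016
Multiplications needed: 5 (5 lines after 6^1)

6^13 = 13060694016. Using exponentiation by squaring, this requires 5 multiplications. The key idea: if the exponent is even, square the half-power; if odd, multiply by the base once.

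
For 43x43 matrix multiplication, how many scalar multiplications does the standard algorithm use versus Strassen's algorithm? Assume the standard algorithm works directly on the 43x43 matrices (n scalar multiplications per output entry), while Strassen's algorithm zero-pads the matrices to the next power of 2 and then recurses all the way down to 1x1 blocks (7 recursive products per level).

Matrix multiplication for 43x43 matrices:

Strassen's algorithm requires power-of-2 dimensions. Pad 43x43 to 64x64 (next power of 2).

Standard algorithm: 43^3 = 79507 multiplications
Strassen's algorithm: 7^(log2(64)) = 7^6 = 117649 multiplications
Difference: 79507 - 117649 = -38142 (Strassen uses MORE here due to padding overhead — for small or just-over-power-of-2 n, padding can outweigh the per-level savings)

Standard: 79507 multiplications (43^3). Strassen: 117649 multiplications (7^6, after padding to 64x64). Strassen reduces 8 recursive multiplications to 7 at each level.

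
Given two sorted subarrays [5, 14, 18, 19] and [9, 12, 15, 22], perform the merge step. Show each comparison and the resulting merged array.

Merging process:

Compare 5 vs 9: take 5 from left. Merged: [5]
Compare 14 vs 9: take 9 from right. Merged: [5, 9]
Compare 14 vs 12: take 12 from right. Merged: [5, 9, 12]
Compare 14 vs 15: take 14 from left. Merged: [5, 9, 12, 14]
Compare 18 vs 15: take 15 from right. Merged: [5, 9, 12, 14, 15]
Compare 18 vs 22: take 18 from left. Merged: [5, 9, 12, 14, 15, 18]
Compare 19 vs 22: take 19 from left. Merged: [5, 9, 12, 14, 15, 18, 19]
Append remaining from right: [22]. Merged: [5, 9, 12, 14, 15, 18, 19, 22]

Final merged array: [5, 9, 12, 14, 15, 18, 19, 22]
Total comparisons: 7

The merged array is [5, 9, 12, 14, 15, 18, 19, 22], requiring 7 comparisons. The merge step runs in O(n) time where n is the total number of elements.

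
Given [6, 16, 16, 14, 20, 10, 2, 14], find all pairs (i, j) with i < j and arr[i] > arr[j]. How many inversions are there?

Finding inversions in [6, 16, 16, 14, 20, 10, 2, 14]:

(0, 6): arr[0]=6 > arr[6]=2
(1, 3): arr[1]=16 > arr[3]=14
(1, 5): arr[1]=16 > arr[5]=10
(1, 6): arr[1]=16 > arr[6]=2
(1, 7): arr[1]=16 > arr[7]=14
(2, 3): arr[2]=16 > arr[3]=14
(2, 5): arr[2]=16 > arr[5]=10
(2, 6): arr[2]=16 > arr[6]=2
(2, 7): arr[2]=16 > arr[7]=14
(3, 5): arr[3]=14 > arr[5]=10
(3, 6): arr[3]=14 > arr[6]=2
(4, 5): arr[4]=20 > arr[5]=10
(4, 6): arr[4]=20 > arr[6]=2
(4, 7): arr[4]=20 > arr[7]=14
(5, 6): arr[5]=10 > arr[6]=2

Total inversions: 15

The array has 15 inversion(s): (0,6), (1,3), (1,5), (1,6), (1,7), (2,3), (2,5), (2,6), (2,7), (3,5), (3,6), (4,5), (4,6), (4,7), (5,6). Each pair (i,j) satisfies i < j and arr[i] > arr[j].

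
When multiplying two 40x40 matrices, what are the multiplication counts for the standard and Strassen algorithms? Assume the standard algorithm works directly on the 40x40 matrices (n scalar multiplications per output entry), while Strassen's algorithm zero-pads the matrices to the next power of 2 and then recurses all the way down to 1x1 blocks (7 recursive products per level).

Matrix multiplication for 40x40 matrices:

Strassen's algorithm requires power-of-2 dimensions. Pad 40x40 to 64x64 (next power of 2).

Standard algorithm: 40^3 = 64000 multiplications
Strassen's algorithm: 7^(log2(64)) = 7^6 = 117649 multiplications
Difference: 64000 - 117649 = -53649 (Strassen uses MORE here due to padding overhead — for small or just-over-power-of-2 n, padding can outweigh the per-level savings)

Standard: 64000 multiplications (40^3). Strassen: 117649 multiplications (7^6, after padding to 64x64). Strassen reduces 8 recursive multiplications to 7 at each level.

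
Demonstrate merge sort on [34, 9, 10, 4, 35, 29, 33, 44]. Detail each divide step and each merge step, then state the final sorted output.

Merge sort trace:

Split: [34, 9, 10, 4, 35, 29, 33, 44] -> [34, 9, 10, 4] and [35, 29, 33, 44]
  Split: [34, 9, 10, 4] -> [34, 9] and [10, 4]
    Split: [34, 9] -> [34] and [9]
    Merge: [34] + [9] -> [9, 34]
    Split: [10, 4] -> [10] and [4]
    Merge: [10] + [4] -> [4, 10]
  Merge: [9, 34] + [4, 10] -> [4, 9, 10, 34]
  Split: [35, 29, 33, 44] -> [35, 29] and [33, 44]
    Split: [35, 29] -> [35] and [29]
    Merge: [35] + [29] -> [29, 35]
    Split: [33, 44] -> [33] and [44]
    Merge: [33] + [44] -> [33, 44]
  Merge: [29, 35] + [33, 44] -> [29, 33, 35, 44]
Merge: [4, 9, 10, 34] + [29, 33, 35, 44] -> [4, 9, 10, 29, 33, 34, 35, 44]

Final sorted array: [4, 9, 10, 29, 33, 34, 35, 44]

The merge sort proceeds by recursively splitting the array and merging sorted halves.
After all merges, the sorted array is [4, 9, 10, 29, 33, 34, 35, 44].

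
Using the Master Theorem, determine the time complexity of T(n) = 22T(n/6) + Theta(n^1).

Master Theorem for T(n) = 22T(n/6) + O(n^1):

a = 22, b = 6, c = 1
log_b(a) = log_6(22) = 1.7251

Case 1: c = 1 < log_6(22) = 1.7251
T(n) = O(n^(log_6 22))

For T(n) = 22T(n/6) + O(n^1): log_6(22) = 1.7251. This is Case 1 of the Master Theorem (c < log_b(a), work dominated by leaves), giving O(n^(log_6 22)).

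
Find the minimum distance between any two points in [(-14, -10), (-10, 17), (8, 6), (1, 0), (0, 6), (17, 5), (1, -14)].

Computing all pairwise distances among 7 points:

d((-14, -10), (-10, 17)) = 27.2947
d((-14, -10), (8, 6)) = 27.2029
d((-14, -10), (1, 0)) = 18.0278
d((-14, -10), (0, 6)) = 21.2603
d((-14, -10), (17, 5)) = 34.4384
d((-14, -10), (1, -14)) = 15.5242
d((-10, 17), (8, 6)) = 21.095
d((-10, 17), (1, 0)) = 20.2485
d((-10, 17), (0, 6)) = 14.8661
d((-10, 17), (17, 5)) = 29.5466
d((-10, 17), (1, -14)) = 32.8938
d((8, 6), (1, 0)) = 9.2195
d((8, 6), (0, 6)) = 8.0
d((8, 6), (17, 5)) = 9.0554
d((8, 6), (1, -14)) = 21.1896
d((1, 0), (0, 6)) = 6.0828 <-- minimum
d((1, 0), (17, 5)) = 16.7631
d((1, 0), (1, -14)) = 14.0
d((0, 6), (17, 5)) = 17.0294
d((0, 6), (1, -14)) = 20.025
d((17, 5), (1, -14)) = 24.8395

Closest pair: (1, 0) and (0, 6) with distance 6.0828

The closest pair is (1, 0) and (0, 6) with Euclidean distance 6.0828. For 7 points, brute-force pairwise comparison is shown above. For large n, the divide-and-conquer algorithm (sort by x, recurse on halves, check the dividing strip) achieves O(n log n).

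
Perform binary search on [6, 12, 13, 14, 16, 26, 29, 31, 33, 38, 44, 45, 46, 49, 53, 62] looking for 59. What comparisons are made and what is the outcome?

Binary search for 59 in [6, 12, 13, 14, 16, 26, 29, 31, 33, 38, 44, 45, 46, 49, 53, 62]:

lo=0, hi=15, mid=7, arr[mid]=31 -> 31 < 59, search right half
lo=8, hi=15, mid=11, arr[mid]=45 -> 45 < 59, search right half
lo=12, hi=15, mid=13, arr[mid]=49 -> 49 < 59, search right half
lo=14, hi=15, mid=14, arr[mid]=53 -> 53 < 59, search right half
lo=15, hi=15, mid=15, arr[mid]=62 -> 62 > 59, search left half
lo=15 > hi=14, target 59 not found

Binary search determines that 59 is not in the array after 5 comparisons. The search space was exhausted without finding the target.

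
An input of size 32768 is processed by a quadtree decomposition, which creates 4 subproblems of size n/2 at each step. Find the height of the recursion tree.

For divide and conquer with division factor 2:

Problem sizes at each level:
Level 0: 32768
Level 1: 16384
Level 2: 8192
Level 3: 4096
Level 4: 2048
Level 5: 1024
Level 6: 512
Level 7: 256
Level 8: 128
Level 9: 64
Level 10: 32
Level 11: 16
Level 12: 8
Level 13: 4
Level 14: 2
Level 15: 1

The root is level 0 and the size-1 base case is level 15 (the tree spans levels 0 through 15, i.e. 16 levels counting the root), so the depth is the number of divisions: log_2(32768) = 15

The recursion tree depth is log_2(32768) = 15. At each level, the problem size is divided by 2, so it takes 15 divisions to reduce to a base case of size 1. The algorithm makes 4 recursive calls at each level.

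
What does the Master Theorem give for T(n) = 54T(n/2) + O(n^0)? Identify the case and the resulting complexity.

Master Theorem for T(n) = 54T(n/2) + O(n^0):

a = 54, b = 2, c = 0
log_b(a) = log_2(54) = 5.7549

Case 1: c = 0 < log_2(54) = 5.7549
T(n) = O(n^(log_2 54))

For T(n) = 54T(n/2) + O(n^0): log_2(54) = 5.7549. This is Case 1 of the Master Theorem (c < log_b(a), work dominated by leaves), giving O(n^(log_2 54)).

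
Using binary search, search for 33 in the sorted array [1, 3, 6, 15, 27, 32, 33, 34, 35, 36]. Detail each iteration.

Binary search for 33 in [1, 3, 6, 15, 27, 32, 33, 34, 35, 36]:

lo=0, hi=9, mid=4, arr[mid]=27 -> 27 < 33, search right half
lo=5, hi=9, mid=7, arr[mid]=34 -> 34 > 33, search left half
lo=5, hi=6, mid=5, arr[mid]=32 -> 32 < 33, search right half
lo=6, hi=6, mid=6, arr[mid]=33 -> Found target at index 6!

Binary search finds 33 at index 6 after 4 comparisons. The search repeatedly halves the search space by comparing with the middle element.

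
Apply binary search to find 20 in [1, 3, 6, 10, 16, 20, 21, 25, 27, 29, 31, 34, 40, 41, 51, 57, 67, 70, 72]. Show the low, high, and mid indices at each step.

Binary search for 20 in [1, 3, 6, 10, 16, 20, 21, 25, 27, 29, 31, 34, 40, 41, 51, 57, 67, 70, 72]:

lo=0, hi=18, mid=9, arr[mid]=29 -> 29 > 20, search left half
lo=0, hi=8, mid=4, arr[mid]=16 -> 16 < 20, search right half
lo=5, hi=8, mid=6, arr[mid]=21 -> 21 > 20, search left half
lo=5, hi=5, mid=5, arr[mid]=20 -> Found target at index 5!

Binary search finds 20 at index 5 after 4 comparisons. The search repeatedly halves the search space by comparing with the middle element.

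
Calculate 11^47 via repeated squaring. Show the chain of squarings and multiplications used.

Computing 11^47 by squaring (build up from 11^1; each line after the first costs one multiplication):

11^1 = 11
11^2 = (11^1)^2 = 11^2 = 121
11^4 = (11^2)^2 = 121^2 = 14641
11^5 = 11 * 11^4 = 11 * 14641 = 161051
11^10 = (11^5)^2 = 161051^2 = 25937424601
11^11 = 11 * 11^10 = 11 * 25937424601 = 285311670611
11^22 = (11^11)^2 = 285311670611^2 = 81402749386839761113321
11^23 = 11 * 11^22 = 11 * 81402749386839761113321 = 895430243255237372246531
11^46 = (11^23)^2 = 895430243255237372246531^2 = 801795320536133573571931534665380233173841533961
11^47 = 11 * 11^46 = 11 * 801795320536133573571931534665380233173841533961 = 8819748525897469309291246881319182564912256873571

Result: 8819748525897469309291246881319182564912256873571
Multiplications needed: 9 (9 lines after 11^1)

11^47 = 8819748525897469309291246881319182564912256873571. Using exponentiation by squaring, this requires 9 multiplications. The key idea: if the exponent is even, square the half-power; if odd, multiply by the base once.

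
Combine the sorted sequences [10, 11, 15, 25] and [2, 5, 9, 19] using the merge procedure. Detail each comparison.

Merging process:

Compare 10 vs 2: take 2 from right. Merged: [2]
Compare 10 vs 5: take 5 from right. Merged: [2, 5]
Compare 10 vs 9: take 9 from right. Merged: [2, 5, 9]
Compare 10 vs 19: take 10 from left. Merged: [2, 5, 9, 10]
Compare 11 vs 19: take 11 from left. Merged: [2, 5, 9, 10, 11]
Compare 15 vs 19: take 15 from left. Merged: [2, 5, 9, 10, 11, 15]
Compare 25 vs 19: take 19 from right. Merged: [2, 5, 9, 10, 11, 15, 19]
Append remaining from left: [25]. Merged: [2, 5, 9, 10, 11, 15, 19, 25]

Final merged array: [2, 5, 9, 10, 11, 15, 19, 25]
Total comparisons: 7

The merged array is [2, 5, 9, 10, 11, 15, 19, 25], requiring 7 comparisons. The merge step runs in O(n) time where n is the total number of elements.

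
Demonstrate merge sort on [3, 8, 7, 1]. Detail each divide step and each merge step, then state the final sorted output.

Merge sort trace:

Split: [3, 8, 7, 1] -> [3, 8] and [7, 1]
  Split: [3, 8] -> [3] and [8]
  Merge: [3] + [8] -> [3, 8]
  Split: [7, 1] -> [7] and [1]
  Merge: [7] + [1] -> [1, 7]
Merge: [3, 8] + [1, 7] -> [1, 3, 7, 8]

Final sorted array: [1, 3, 7, 8]

The merge sort proceeds by recursively splitting the array and merging sorted halves.
After all merges, the sorted array is [1, 3, 7, 8].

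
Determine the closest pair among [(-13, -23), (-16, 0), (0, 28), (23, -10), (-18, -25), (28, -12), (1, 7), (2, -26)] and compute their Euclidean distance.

Computing all pairwise distances among 8 points:

d((-13, -23), (-16, 0)) = 23.1948
d((-13, -23), (0, 28)) = 52.6308
d((-13, -23), (23, -10)) = 38.2753
d((-13, -23), (-18, -25)) = 5.3852 <-- minimum
d((-13, -23), (28, -12)) = 42.45
d((-13, -23), (1, 7)) = 33.1059
d((-13, -23), (2, -26)) = 15.2971
d((-16, 0), (0, 28)) = 32.249
d((-16, 0), (23, -10)) = 40.2616
d((-16, 0), (-18, -25)) = 25.0799
d((-16, 0), (28, -12)) = 45.607
d((-16, 0), (1, 7)) = 18.3848
d((-16, 0), (2, -26)) = 31.6228
d((0, 28), (23, -10)) = 44.4185
d((0, 28), (-18, -25)) = 55.9732
d((0, 28), (28, -12)) = 48.8262
d((0, 28), (1, 7)) = 21.0238
d((0, 28), (2, -26)) = 54.037
d((23, -10), (-18, -25)) = 43.6578
d((23, -10), (28, -12)) = 5.3852 <-- minimum
d((23, -10), (1, 7)) = 27.8029
d((23, -10), (2, -26)) = 26.4008
d((-18, -25), (28, -12)) = 47.8017
d((-18, -25), (1, 7)) = 37.2156
d((-18, -25), (2, -26)) = 20.025
d((28, -12), (1, 7)) = 33.0151
d((28, -12), (2, -26)) = 29.5296
d((1, 7), (2, -26)) = 33.0151

Minimum distance: 5.3852 (tie among 2 pairs: (-13, -23) and (-18, -25); (23, -10) and (28, -12))

The minimum Euclidean distance is 5.3852. There is a tie: 2 pairs achieve this minimum — (-13, -23) and (-18, -25); (23, -10) and (28, -12). Any of these is a valid closest pair. For 8 points, brute-force pairwise comparison is shown above. For large n, the divide-and-conquer algorithm (sort by x, recurse on halves, check the dividing strip) achieves O(n log n).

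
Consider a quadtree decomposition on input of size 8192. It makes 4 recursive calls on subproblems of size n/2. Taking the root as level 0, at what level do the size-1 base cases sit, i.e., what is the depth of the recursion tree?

For divide and conquer with division factor 2:

Problem sizes at each level:
Level 0: 8192
Level 1: 4096
Level 2: 2048
Level 3: 1024
Level 4: 512
Level 5: 256
Level 6: 128
Level 7: 64
Level 8: 32
Level 9: 16
Level 10: 8
Level 11: 4
Level 12: 2
Level 13: 1

The root is level 0 and the size-1 base case is level 13 (the tree spans levels 0 through 13, i.e. 14 levels counting the root), so the depth is the number of divisions: log_2(8192) = 13

The recursion tree depth is log_2(8192) = 13. At each level, the problem size is divided by 2, so it takes 13 divisions to reduce to a base case of size 1. The algorithm makes 4 recursive calls at each level.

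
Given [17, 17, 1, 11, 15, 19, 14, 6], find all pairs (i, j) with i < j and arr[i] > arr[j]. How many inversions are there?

Finding inversions in [17, 17, 1, 11, 15, 19, 14, 6]:

(0, 2): arr[0]=17 > arr[2]=1
(0, 3): arr[0]=17 > arr[3]=11
(0, 4): arr[0]=17 > arr[4]=15
(0, 6): arr[0]=17 > arr[6]=14
(0, 7): arr[0]=17 > arr[7]=6
(1, 2): arr[1]=17 > arr[2]=1
(1, 3): arr[1]=17 > arr[3]=11
(1, 4): arr[1]=17 > arr[4]=15
(1, 6): arr[1]=17 > arr[6]=14
(1, 7): arr[1]=17 > arr[7]=6
(3, 7): arr[3]=11 > arr[7]=6
(4, 6): arr[4]=15 > arr[6]=14
(4, 7): arr[4]=15 > arr[7]=6
(5, 6): arr[5]=19 > arr[6]=14
(5, 7): arr[5]=19 > arr[7]=6
(6, 7): arr[6]=14 > arr[7]=6

Total inversions: 16

The array has 16 inversion(s): (0,2), (0,3), (0,4), (0,6), (0,7), (1,2), (1,3), (1,4), (1,6), (1,7), (3,7), (4,6), (4,7), (5,6), (5,7), (6,7). Each pair (i,j) satisfies i < j and arr[i] > arr[j].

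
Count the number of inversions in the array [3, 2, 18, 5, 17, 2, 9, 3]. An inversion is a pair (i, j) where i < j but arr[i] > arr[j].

Finding inversions in [3, 2, 18, 5, 17, 2, 9, 3]:

(0, 1): arr[0]=3 > arr[1]=2
(0, 5): arr[0]=3 > arr[5]=2
(2, 3): arr[2]=18 > arr[3]=5
(2, 4): arr[2]=18 > arr[4]=17
(2, 5): arr[2]=18 > arr[5]=2
(2, 6): arr[2]=18 > arr[6]=9
(2, 7): arr[2]=18 > arr[7]=3
(3, 5): arr[3]=5 > arr[5]=2
(3, 7): arr[3]=5 > arr[7]=3
(4, 5): arr[4]=17 > arr[5]=2
(4, 6): arr[4]=17 > arr[6]=9
(4, 7): arr[4]=17 > arr[7]=3
(6, 7): arr[6]=9 > arr[7]=3

Total inversions: 13

The array has 13 inversion(s): (0,1), (0,5), (2,3), (2,4), (2,5), (2,6), (2,7), (3,5), (3,7), (4,5), (4,6), (4,7), (6,7). Each pair (i,j) satisfies i < j and arr[i] > arr[j].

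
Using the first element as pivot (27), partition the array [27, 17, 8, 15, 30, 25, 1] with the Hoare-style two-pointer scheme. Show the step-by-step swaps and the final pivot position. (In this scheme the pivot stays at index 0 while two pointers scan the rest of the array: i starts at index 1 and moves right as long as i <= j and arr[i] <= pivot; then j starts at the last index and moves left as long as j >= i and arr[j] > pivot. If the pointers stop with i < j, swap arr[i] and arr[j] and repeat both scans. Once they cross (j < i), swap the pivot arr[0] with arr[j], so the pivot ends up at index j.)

Hoare-style two-pointer partition with pivot = 27:

Initial array: [27, 17, 8, 15, 30, 25, 1]

Pointers start at i = 1, j = 6.
i stops at index 4 (arr[4]=30 > 27), j stops at index 6 (arr[6]=1 <= 27): swap arr[4] and arr[6], array becomes [27, 17, 8, 15, 1, 25, 30]
i ends at 6, j ends at 5: the pointers have crossed (j < i), so scanning stops.

Swap pivot arr[0] with arr[5] to place pivot at position 5: [25, 17, 8, 15, 1, 27, 30]
Pivot position: 5

After partitioning with pivot 27, the array becomes [25, 17, 8, 15, 1, 27, 30]. The pivot is placed at index 5. All elements to the left of the pivot are <= 27, and all elements to the right are > 27.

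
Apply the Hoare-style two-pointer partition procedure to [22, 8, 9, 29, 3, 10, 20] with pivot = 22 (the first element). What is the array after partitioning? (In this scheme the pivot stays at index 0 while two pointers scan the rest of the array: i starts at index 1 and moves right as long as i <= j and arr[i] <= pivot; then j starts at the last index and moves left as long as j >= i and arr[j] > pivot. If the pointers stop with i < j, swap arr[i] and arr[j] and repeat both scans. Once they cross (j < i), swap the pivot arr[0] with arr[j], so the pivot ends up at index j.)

Hoare-style two-pointer partition with pivot = 22:

Initial array: [22, 8, 9, 29, 3, 10, 20]

Pointers start at i = 1, j = 6.
i stops at index 3 (arr[3]=29 > 22), j stops at index 6 (arr[6]=20 <= 22): swap arr[3] and arr[6], array becomes [22, 8, 9, 20, 3, 10, 29]
i ends at 6, j ends at 5: the pointers have crossed (j < i), so scanning stops.

Swap pivot arr[0] with arr[5] to place pivot at position 5: [10, 8, 9, 20, 3, 22, 29]
Pivot position: 5

After partitioning with pivot 22, the array becomes [10, 8, 9, 20, 3, 22, 29]. The pivot is placed at index 5. All elements to the left of the pivot are <= 22, and all elements to the right are > 22.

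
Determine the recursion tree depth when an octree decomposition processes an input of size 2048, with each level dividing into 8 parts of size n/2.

For divide and conquer with division factor 2:

Problem sizes at each level:
Level 0: 2048
Level 1: 1024
Level 2: 512
Level 3: 256
Level 4: 128
Level 5: 64
Level 6: 32
Level 7: 16
Level 8: 8
Level 9: 4
Level 10: 2
Level 11: 1

The root is level 0 and the size-1 base case is level 11 (the tree spans levels 0 through 11, i.e. 12 levels counting the root), so the depth is the number of divisions: log_2(2048) = 11

The recursion tree depth is log_2(2048) = 11. At each level, the problem size is divided by 2, so it takes 11 divisions to reduce to a base case of size 1. The algorithm makes 8 recursive calls at each level.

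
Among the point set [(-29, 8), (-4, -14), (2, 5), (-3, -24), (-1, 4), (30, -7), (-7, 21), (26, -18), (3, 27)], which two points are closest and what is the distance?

Computing all pairwise distances among 9 points:

d((-29, 8), (-4, -14)) = 33.3017
d((-29, 8), (2, 5)) = 31.1448
d((-29, 8), (-3, -24)) = 41.2311
d((-29, 8), (-1, 4)) = 28.2843
d((-29, 8), (30, -7)) = 60.8769
d((-29, 8), (-7, 21)) = 25.5539
d((-29, 8), (26, -18)) = 60.8358
d((-29, 8), (3, 27)) = 37.2156
d((-4, -14), (2, 5)) = 19.9249
d((-4, -14), (-3, -24)) = 10.0499
d((-4, -14), (-1, 4)) = 18.2483
d((-4, -14), (30, -7)) = 34.7131
d((-4, -14), (-7, 21)) = 35.1283
d((-4, -14), (26, -18)) = 30.2655
d((-4, -14), (3, 27)) = 41.5933
d((2, 5), (-3, -24)) = 29.4279
d((2, 5), (-1, 4)) = 3.1623 <-- minimum
d((2, 5), (30, -7)) = 30.4631
d((2, 5), (-7, 21)) = 18.3576
d((2, 5), (26, -18)) = 33.2415
d((2, 5), (3, 27)) = 22.0227
d((-3, -24), (-1, 4)) = 28.0713
d((-3, -24), (30, -7)) = 37.1214
d((-3, -24), (-7, 21)) = 45.1774
d((-3, -24), (26, -18)) = 29.6142
d((-3, -24), (3, 27)) = 51.3517
d((-1, 4), (30, -7)) = 32.8938
d((-1, 4), (-7, 21)) = 18.0278
d((-1, 4), (26, -18)) = 34.8281
d((-1, 4), (3, 27)) = 23.3452
d((30, -7), (-7, 21)) = 46.4004
d((30, -7), (26, -18)) = 11.7047
d((30, -7), (3, 27)) = 43.4166
d((-7, 21), (26, -18)) = 51.0882
d((-7, 21), (3, 27)) = 11.6619
d((26, -18), (3, 27)) = 50.5371

Closest pair: (2, 5) and (-1, 4) with distance 3.1623

The closest pair is (2, 5) and (-1, 4) with Euclidean distance 3.1623. For 9 points, brute-force pairwise comparison is shown above. For large n, the divide-and-conquer algorithm (sort by x, recurse on halves, check the dividing strip) achieves O(n log n).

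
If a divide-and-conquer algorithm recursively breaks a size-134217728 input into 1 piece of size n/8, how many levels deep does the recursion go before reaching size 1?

For divide and conquer with division factor 8:

Problem sizes at each level:
Level 0: 134217728
Level 1: 16777216
Level 2: 2097152
Level 3: 262144
Level 4: 32768
Level 5: 4096
Level 6: 512
Level 7: 64
Level 8: 8
Level 9: 1

The root is level 0 and the size-1 base case is level 9 (the tree spans levels 0 through 9, i.e. 10 levels counting the root), so the depth is the number of divisions: log_8(134217728) = 9

The recursion tree depth is log_8(134217728) = 9. At each level, the problem size is divided by 8, so it takes 9 divisions to reduce to a base case of size 1. The algorithm makes 1 recursive call at each level.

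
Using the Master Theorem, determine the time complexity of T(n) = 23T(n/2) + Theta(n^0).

Master Theorem for T(n) = 23T(n/2) + O(n^0):

a = 23, b = 2, c = 0
log_b(a) = log_2(23) = 4.5236

Case 1: c = 0 < log_2(23) = 4.5236
T(n) = O(n^(log_2 23))

For T(n) = 23T(n/2) + O(n^0): log_2(23) = 4.5236. This is Case 1 of the Master Theorem (c < log_b(a), work dominated by leaves), giving O(n^(log_2 23)).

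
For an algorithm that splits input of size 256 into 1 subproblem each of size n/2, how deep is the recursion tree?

For divide and conquer with division factor 2:

Problem sizes at each level:
Level 0: 256
Level 1: 128
Level 2: 64
Level 3: 32
Level 4: 16
Level 5: 8
Level 6: 4
Level 7: 2
Level 8: 1

The root is level 0 and the size-1 base case is level 8 (the tree spans levels 0 through 8, i.e. 9 levels counting the root), so the depth is the number of divisions: log_2(256) = 8

The recursion tree depth is log_2(256) = 8. At each level, the problem size is divided by 2, so it takes 8 divisions to reduce to a base case of size 1. The algorithm makes 1 recursive call at each level.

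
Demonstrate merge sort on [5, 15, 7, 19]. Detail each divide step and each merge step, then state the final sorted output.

Merge sort trace:

Split: [5, 15, 7, 19] -> [5, 15] and [7, 19]
  Split: [5, 15] -> [5] and [15]
  Merge: [5] + [15] -> [5, 15]
  Split: [7, 19] -> [7] and [19]
  Merge: [7] + [19] -> [7, 19]
Merge: [5, 15] + [7, 19] -> [5, 7, 15, 19]

Final sorted array: [5, 7, 15, 19]

The merge sort proceeds by recursively splitting the array and merging sorted halves.
After all merges, the sorted array is [5, 7, 15, 19].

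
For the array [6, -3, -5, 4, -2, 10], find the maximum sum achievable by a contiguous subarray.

Using Kadane's algorithm on [6, -3, -5, 4, -2, 10]:

Scanning through the array:
Position 1 (value -3): max_ending_here = 3, max_so_far = 6
Position 2 (value -5): max_ending_here = -2, max_so_far = 6
Position 3 (value 4): max_ending_here = 4, max_so_far = 6
Position 4 (value -2): max_ending_here = 2, max_so_far = 6
Position 5 (value 10): max_ending_here = 12, max_so_far = 12

Maximum subarray: [4, -2, 10]
Maximum sum: 12

The maximum subarray is [4, -2, 10] with sum 12. This subarray runs from index 3 to index 5.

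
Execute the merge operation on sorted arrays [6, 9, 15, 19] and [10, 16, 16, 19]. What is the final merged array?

Merging process:

Compare 6 vs 10: take 6 from left. Merged: [6]
Compare 9 vs 10: take 9 from left. Merged: [6, 9]
Compare 15 vs 10: take 10 from right. Merged: [6, 9, 10]
Compare 15 vs 16: take 15 from left. Merged: [6, 9, 10, 15]
Compare 19 vs 16: take 16 from right. Merged: [6, 9, 10, 15, 16]
Compare 19 vs 16: take 16 from right. Merged: [6, 9, 10, 15, 16, 16]
Compare 19 vs 19: take 19 from left. Merged: [6, 9, 10, 15, 16, 16, 19]
Append remaining from right: [19]. Merged: [6, 9, 10, 15, 16, 16, 19, 19]

Final merged array: [6, 9, 10, 15, 16, 16, 19, 19]
Total comparisons: 7

The merged array is [6, 9, 10, 15, 16, 16, 19, 19], requiring 7 comparisons. The merge step runs in O(n) time where n is the total number of elements.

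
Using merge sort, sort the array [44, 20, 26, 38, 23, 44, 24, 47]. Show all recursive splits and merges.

Merge sort trace:

Split: [44, 20, 26, 38, 23, 44, 24, 47] -> [44, 20, 26, 38] and [23, 44, 24, 47]
  Split: [44, 20, 26, 38] -> [44, 20] and [26, 38]
    Split: [44, 20] -> [44] and [20]
    Merge: [44] + [20] -> [20, 44]
    Split: [26, 38] -> [26] and [38]
    Merge: [26] + [38] -> [26, 38]
  Merge: [20, 44] + [26, 38] -> [20, 26, 38, 44]
  Split: [23, 44, 24, 47] -> [23, 44] and [24, 47]
    Split: [23, 44] -> [23] and [44]
    Merge: [23] + [44] -> [23, 44]
    Split: [24, 47] -> [24] and [47]
    Merge: [24] + [47] -> [24, 47]
  Merge: [23, 44] + [24, 47] -> [23, 24, 44, 47]
Merge: [20, 26, 38, 44] + [23, 24, 44, 47] -> [20, 23, 24, 26, 38, 44, 44, 47]

Final sorted array: [20, 23, 24, 26, 38, 44, 44, 47]

The merge sort proceeds by recursively splitting the array and merging sorted halves.
After all merges, the sorted array is [20, 23, 24, 26, 38, 44, 44, 47].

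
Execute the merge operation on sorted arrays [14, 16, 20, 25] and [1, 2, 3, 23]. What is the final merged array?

Merging process:

Compare 14 vs 1: take 1 from right. Merged: [1]
Compare 14 vs 2: take 2 from right. Merged: [1, 2]
Compare 14 vs 3: take 3 from right. Merged: [1, 2, 3]
Compare 14 vs 23: take 14 from left. Merged: [1, 2, 3, 14]
Compare 16 vs 23: take 16 from left. Merged: [1, 2, 3, 14, 16]
Compare 20 vs 23: take 20 from left. Merged: [1, 2, 3, 14, 16, 20]
Compare 25 vs 23: take 23 from right. Merged: [1, 2, 3, 14, 16, 20, 23]
Append remaining from left: [25]. Merged: [1, 2, 3, 14, 16, 20, 23, 25]

Final merged array: [1, 2, 3, 14, 16, 20, 23, 25]
Total comparisons: 7

The merged array is [1, 2, 3, 14, 16, 20, 23, 25], requiring 7 comparisons. The merge step runs in O(n) time where n is the total number of elements.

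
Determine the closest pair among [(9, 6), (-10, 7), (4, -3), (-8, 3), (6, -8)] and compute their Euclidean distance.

Computing all pairwise distances among 5 points:

d((9, 6), (-10, 7)) = 19.0263
d((9, 6), (4, -3)) = 10.2956
d((9, 6), (-8, 3)) = 17.2627
d((9, 6), (6, -8)) = 14.3178
d((-10, 7), (4, -3)) = 17.2047
d((-10, 7), (-8, 3)) = 4.4721 <-- minimum
d((-10, 7), (6, -8)) = 21.9317
d((4, -3), (-8, 3)) = 13.4164
d((4, -3), (6, -8)) = 5.3852
d((-8, 3), (6, -8)) = 17.8045

Closest pair: (-10, 7) and (-8, 3) with distance 4.4721

The closest pair is (-10, 7) and (-8, 3) with Euclidean distance 4.4721. For 5 points, brute-force pairwise comparison is shown above. For large n, the divide-and-conquer algorithm (sort by x, recurse on halves, check the dividing strip) achieves O(n log n).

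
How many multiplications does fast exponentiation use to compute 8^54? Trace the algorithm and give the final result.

Computing 8^54 by squaring (build up from 8^1; each line after the first costs one multiplication):

8^1 = 8
8^2 = (8^1)^2 = 8^2 = 64
8^3 = 8 * 8^2 = 8 * 64 = 512
8^6 = (8^3)^2 = 512^2 = 262144
8^12 = (8^6)^2 = 262144^2 = 68719476736
8^13 = 8 * 8^12 = 8 * 68719476736 = 549755813888
8^26 = (8^13)^2 = 549755813888^2 = 302231454903657293676544
8^27 = 8 * 8^26 = 8 * 302231454903657293676544 = 2417851639229258349412352
8^54 = (8^27)^2 = 2417851639229258349412352^2 = 5846006549323611672814739330865132078623730171904

Result: 5846006549323611672814739330865132078623730171904
Multiplications needed: 8 (8 lines after 8^1)

8^54 = 5846006549323611672814739330865132078623730171904. Using exponentiation by squaring, this requires 8 multiplications. The key idea: if the exponent is even, square the half-power; if odd, multiply by the base once.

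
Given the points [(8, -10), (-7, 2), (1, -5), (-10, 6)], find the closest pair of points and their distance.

Computing all pairwise distances among 4 points:

d((8, -10), (-7, 2)) = 19.2094
d((8, -10), (1, -5)) = 8.6023
d((8, -10), (-10, 6)) = 24.0832
d((-7, 2), (1, -5)) = 10.6301
d((-7, 2), (-10, 6)) = 5.0 <-- minimum
d((1, -5), (-10, 6)) = 15.5563

Closest pair: (-7, 2) and (-10, 6) with distance 5.0

The closest pair is (-7, 2) and (-10, 6) with Euclidean distance 5.0. For 4 points, brute-force pairwise comparison is shown above. For large n, the divide-and-conquer algorithm (sort by x, recurse on halves, check the dividing strip) achieves O(n log n).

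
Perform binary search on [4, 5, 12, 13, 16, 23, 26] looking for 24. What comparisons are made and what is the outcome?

Binary search for 24 in [4, 5, 12, 13, 16, 23, 26]:

lo=0, hi=6, mid=3, arr[mid]=13 -> 13 < 24, search right half
lo=4, hi=6, mid=5, arr[mid]=23 -> 23 < 24, search right half
lo=6, hi=6, mid=6, arr[mid]=26 -> 26 > 24, search left half
lo=6 > hi=5, target 24 not found

Binary search determines that 24 is not in the array after 3 comparisons. The search space was exhausted without finding the target.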